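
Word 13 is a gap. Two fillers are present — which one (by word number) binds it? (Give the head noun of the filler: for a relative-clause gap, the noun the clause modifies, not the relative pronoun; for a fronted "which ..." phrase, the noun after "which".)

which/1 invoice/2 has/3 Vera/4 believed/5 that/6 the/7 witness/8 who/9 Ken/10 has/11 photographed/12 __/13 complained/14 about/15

The marked gap is inside the relative clause, the direct object of "photographed".
Its filler is the head noun "witness" (via "who"), at word 8.
(The other dependency links word 2 to a gap after word 15.)

8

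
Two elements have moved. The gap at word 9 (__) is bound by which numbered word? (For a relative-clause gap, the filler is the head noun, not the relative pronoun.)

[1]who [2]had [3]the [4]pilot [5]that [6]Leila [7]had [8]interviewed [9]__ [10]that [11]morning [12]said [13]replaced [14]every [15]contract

The marked gap is inside the relative clause, the direct object of "interviewed".
Its filler is the head noun "pilot" (via "that"), at word 4.
(The other dependency links word 1 to a gap after word 12.)

4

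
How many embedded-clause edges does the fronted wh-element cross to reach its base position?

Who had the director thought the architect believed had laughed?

"who" is extracted from the subject of "laughed".
Boundaries crossed, outermost first: [Ø], [Ø] — 2 in total.

2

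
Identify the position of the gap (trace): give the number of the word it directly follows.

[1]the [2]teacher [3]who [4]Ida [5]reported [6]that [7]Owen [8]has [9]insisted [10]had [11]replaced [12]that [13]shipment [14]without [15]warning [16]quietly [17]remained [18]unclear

9

The displaced element is "the teacher" (word 2).
It is linked across 2 clause boundaries (that → Ø).
It functions as the subject of "replaced", so the gap sits immediately after word 9 ("insisted").
Base order: Ida reported that Owen has insisted that the teacher had replaced that shipment without warning quietly.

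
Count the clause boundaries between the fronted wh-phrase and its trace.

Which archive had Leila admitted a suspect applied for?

1

"which archive" is extracted from the PP object of "applied".
Boundaries crossed, outermost first: [Ø] — 1 in total.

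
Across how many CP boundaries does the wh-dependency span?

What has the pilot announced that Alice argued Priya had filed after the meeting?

"what" is extracted from the object of "filed".
Boundaries crossed, outermost first: [that], [Ø] — 2 in total.

2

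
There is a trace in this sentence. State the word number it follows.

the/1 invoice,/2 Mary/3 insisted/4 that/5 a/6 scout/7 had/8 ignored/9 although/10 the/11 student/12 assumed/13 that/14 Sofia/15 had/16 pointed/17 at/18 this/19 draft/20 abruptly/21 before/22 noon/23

The displaced element is "the invoice" (word 2).
It is linked across 1 clause boundary (that).
It functions as the direct object of "ignored", so the gap sits immediately after word 9 ("ignored").
Base order: Mary insisted that a scout had ignored the invoice although the student assumed that Sofia had pointed at this draft abruptly before noon.

9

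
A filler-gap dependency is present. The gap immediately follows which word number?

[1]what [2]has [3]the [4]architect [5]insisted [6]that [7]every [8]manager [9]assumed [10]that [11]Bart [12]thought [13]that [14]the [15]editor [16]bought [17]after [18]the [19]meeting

The displaced element is "what" (word 1).
It is linked across 3 clause boundaries (that → that → that).
It functions as the direct object of "bought", so the gap sits immediately after word 16 ("bought").
Base order: The architect has insisted that every manager assumed that Bart thought that the editor bought what after the meeting.

16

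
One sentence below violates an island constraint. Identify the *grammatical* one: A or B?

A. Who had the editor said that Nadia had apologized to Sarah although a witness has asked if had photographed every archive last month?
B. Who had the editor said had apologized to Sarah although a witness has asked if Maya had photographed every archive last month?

In A, the wh-phrase is extracted from inside an adjunct island (introduced by "although"), which blocks movement.
In B, the extraction path crosses only that-complement boundaries, which are transparent.
So B is grammatical.

B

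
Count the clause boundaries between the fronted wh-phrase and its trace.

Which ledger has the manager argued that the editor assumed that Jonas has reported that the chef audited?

3

"which ledger" is extracted from the object of "audited".
Boundaries crossed, outermost first: [that], [that], [that] — 3 in total.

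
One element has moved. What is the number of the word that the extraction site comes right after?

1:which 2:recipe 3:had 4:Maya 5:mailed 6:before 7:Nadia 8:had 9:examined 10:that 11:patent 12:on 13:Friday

The displaced element is "which recipe" (word 2).
It functions as the direct object of "mailed", so the gap sits immediately after word 5 ("mailed").
Base order: Maya had mailed which recipe before Nadia had examined that patent on Friday.

5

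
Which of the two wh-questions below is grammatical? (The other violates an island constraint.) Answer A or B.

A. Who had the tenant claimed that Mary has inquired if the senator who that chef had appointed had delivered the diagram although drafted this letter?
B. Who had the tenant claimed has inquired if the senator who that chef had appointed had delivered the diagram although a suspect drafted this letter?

B

In A, the wh-phrase is extracted from inside a wh-island (introduced by "if"), which blocks movement.
In B, the extraction path crosses only that-complement boundaries, which are transparent.
So B is grammatical.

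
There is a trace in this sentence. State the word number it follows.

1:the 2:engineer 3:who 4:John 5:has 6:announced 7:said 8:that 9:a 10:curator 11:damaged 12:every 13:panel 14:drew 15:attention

6

The displaced element is "the engineer" (word 2).
It is linked across 1 clause boundary (Ø).
It functions as the subject of "said", so the gap sits immediately after word 6 ("announced").
Base order: John has announced the engineer said that a curator damaged every panel.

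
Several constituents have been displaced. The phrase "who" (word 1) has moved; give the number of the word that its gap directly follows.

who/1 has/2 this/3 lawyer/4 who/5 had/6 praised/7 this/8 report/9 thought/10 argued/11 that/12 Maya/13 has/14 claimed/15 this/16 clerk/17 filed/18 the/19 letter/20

10

The displaced element is "who" (word 1).
It is linked across 1 clause boundary (Ø).
It functions as the subject of "argued", so the gap sits immediately after word 10 ("thought").
Base order: This lawyer who had praised this report has thought that who argued that Maya has claimed this clerk filed the letter.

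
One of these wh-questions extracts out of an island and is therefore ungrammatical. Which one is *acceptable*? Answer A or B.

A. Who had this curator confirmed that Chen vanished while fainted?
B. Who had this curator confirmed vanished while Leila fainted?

B

In A, the wh-phrase is extracted from inside an adjunct island (introduced by "while"), which blocks movement.
In B, the extraction path crosses only that-complement boundaries, which are transparent.
So B is grammatical.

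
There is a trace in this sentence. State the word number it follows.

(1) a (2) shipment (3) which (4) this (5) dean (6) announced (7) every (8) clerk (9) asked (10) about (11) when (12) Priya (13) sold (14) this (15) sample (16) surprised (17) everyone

10

The displaced element is "a shipment" (word 2).
It is linked across 1 clause boundary (Ø).
It functions as the object of the preposition "about" of "asked", so the gap sits immediately after word 10 ("about").
Base order: This dean announced every clerk asked about a shipment when Priya sold this sample.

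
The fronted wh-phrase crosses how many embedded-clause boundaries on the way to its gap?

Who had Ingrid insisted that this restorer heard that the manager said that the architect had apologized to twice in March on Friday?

"who" is extracted from the PP object of "apologized".
Boundaries crossed, outermost first: [that], [that], [that] — 3 in total.

3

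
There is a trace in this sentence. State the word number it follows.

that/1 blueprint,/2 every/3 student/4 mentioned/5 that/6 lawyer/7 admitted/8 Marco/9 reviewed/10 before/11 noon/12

The displaced element is "that blueprint" (word 2).
It is linked across 2 clause boundaries (Ø → Ø).
It functions as the direct object of "reviewed", so the gap sits immediately after word 10 ("reviewed").
Base order: Every student mentioned that lawyer admitted Marco reviewed that blueprint before noon.

10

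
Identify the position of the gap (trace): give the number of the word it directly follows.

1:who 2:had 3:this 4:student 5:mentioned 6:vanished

5

The displaced element is "who" (word 1).
It is linked across 1 clause boundary (Ø).
It functions as the subject of "vanished", so the gap sits immediately after word 5 ("mentioned").
Base order: This student had mentioned that who vanished.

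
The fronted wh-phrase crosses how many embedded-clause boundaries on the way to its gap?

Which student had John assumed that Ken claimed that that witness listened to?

"which student" is extracted from the PP object of "listened".
Boundaries crossed, outermost first: [that], [that] — 2 in total.

2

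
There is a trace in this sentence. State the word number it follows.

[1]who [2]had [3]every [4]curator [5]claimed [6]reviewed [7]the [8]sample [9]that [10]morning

The displaced element is "who" (word 1).
It is linked across 1 clause boundary (Ø).
It functions as the subject of "reviewed", so the gap sits immediately after word 5 ("claimed").
Base order: Every curator had claimed that who reviewed the sample that morning.

5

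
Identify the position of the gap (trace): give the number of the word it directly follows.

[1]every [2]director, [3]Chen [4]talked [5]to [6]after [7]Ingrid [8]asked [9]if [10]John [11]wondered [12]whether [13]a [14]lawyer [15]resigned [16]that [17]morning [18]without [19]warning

5

The displaced element is "every director" (word 2).
It functions as the object of the preposition "to" of "talked", so the gap sits immediately after word 5 ("to").
Base order: Chen talked to every director after Ingrid asked if John wondered whether a lawyer resigned that morning without warning.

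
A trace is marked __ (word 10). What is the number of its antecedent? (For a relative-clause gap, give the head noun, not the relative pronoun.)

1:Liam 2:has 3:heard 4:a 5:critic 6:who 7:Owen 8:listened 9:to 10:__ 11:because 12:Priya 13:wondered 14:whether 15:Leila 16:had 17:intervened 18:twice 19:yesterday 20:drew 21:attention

5

The gap at 10 is the prepositional object of "listened", inside a relative clause.
The relative pronoun is "who" (word 6); it is bound by the head noun immediately before it.
Its filler is the head noun "critic", at word 5.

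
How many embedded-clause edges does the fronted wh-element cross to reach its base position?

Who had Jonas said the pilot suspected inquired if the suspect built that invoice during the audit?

"who" is extracted from the subject of "inquired".
Boundaries crossed, outermost first: [Ø], [Ø] — 2 in total.

2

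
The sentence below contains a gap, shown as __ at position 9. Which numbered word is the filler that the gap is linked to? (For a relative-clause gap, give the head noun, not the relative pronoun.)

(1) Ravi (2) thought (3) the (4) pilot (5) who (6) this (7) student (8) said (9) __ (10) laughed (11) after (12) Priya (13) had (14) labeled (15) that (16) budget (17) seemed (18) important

4

The gap at 9 is the subject of "laughed", inside a relative clause.
The relative pronoun is "who" (word 5); it is bound by the head noun immediately before it.
Its filler is the head noun "pilot", at word 4.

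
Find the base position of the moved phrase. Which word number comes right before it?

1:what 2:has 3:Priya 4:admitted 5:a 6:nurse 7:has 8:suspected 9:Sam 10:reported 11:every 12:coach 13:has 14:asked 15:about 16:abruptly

The displaced element is "what" (word 1).
It is linked across 3 clause boundaries (Ø → Ø → Ø).
It functions as the object of the preposition "about" of "asked", so the gap sits immediately after word 15 ("about").
Base order: Priya has admitted a nurse has suspected Sam reported every coach has asked about what abruptly.

15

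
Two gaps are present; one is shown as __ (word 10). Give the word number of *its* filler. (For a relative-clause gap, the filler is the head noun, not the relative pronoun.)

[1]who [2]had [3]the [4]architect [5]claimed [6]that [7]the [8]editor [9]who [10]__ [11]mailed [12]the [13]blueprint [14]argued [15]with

8

The marked gap is inside the relative clause, the subject of "mailed".
Its filler is the head noun "editor" (via "who"), at word 8.
(The other dependency links word 1 to a gap after word 15.)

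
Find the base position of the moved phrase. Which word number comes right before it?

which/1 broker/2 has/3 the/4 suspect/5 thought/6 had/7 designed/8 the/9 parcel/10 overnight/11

The displaced element is "which broker" (word 2).
It is linked across 1 clause boundary (Ø).
It functions as the subject of "designed", so the gap sits immediately after word 6 ("thought").
Base order: The suspect has thought which broker had designed the parcel overnight.

6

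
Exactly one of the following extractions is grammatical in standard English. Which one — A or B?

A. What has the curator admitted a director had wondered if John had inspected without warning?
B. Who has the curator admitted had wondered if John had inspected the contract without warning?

B

In A, the wh-phrase is extracted from inside a wh-island (introduced by "if"), which blocks movement.
In B, the extraction path crosses only that-complement boundaries, which are transparent.
So B is grammatical.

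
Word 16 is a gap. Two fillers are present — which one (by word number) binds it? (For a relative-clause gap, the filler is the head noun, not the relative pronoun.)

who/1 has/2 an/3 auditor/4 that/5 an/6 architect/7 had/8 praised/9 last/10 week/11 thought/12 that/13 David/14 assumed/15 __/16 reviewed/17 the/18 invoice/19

1

The marked gap is the subject of "reviewed".
Its filler is the fronted wh-phrase "who", at word 1.
(The other dependency links word 4 to a gap after word 9.)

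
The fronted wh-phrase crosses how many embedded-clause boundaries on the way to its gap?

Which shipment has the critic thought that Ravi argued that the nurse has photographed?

2

"which shipment" is extracted from the object of "photographed".
Boundaries crossed, outermost first: [that], [that] — 2 in total.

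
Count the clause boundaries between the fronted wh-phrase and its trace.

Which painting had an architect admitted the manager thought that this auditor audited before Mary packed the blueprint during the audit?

2

"which painting" is extracted from the object of "audited".
Boundaries crossed, outermost first: [Ø], [that] — 2 in total.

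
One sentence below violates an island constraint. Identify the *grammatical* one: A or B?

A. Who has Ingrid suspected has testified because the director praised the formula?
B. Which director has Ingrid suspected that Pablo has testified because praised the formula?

A

In B, the wh-phrase is extracted from inside an adjunct island (introduced by "because"), which blocks movement.
In A, the extraction path crosses only that-complement boundaries, which are transparent.
So A is grammatical.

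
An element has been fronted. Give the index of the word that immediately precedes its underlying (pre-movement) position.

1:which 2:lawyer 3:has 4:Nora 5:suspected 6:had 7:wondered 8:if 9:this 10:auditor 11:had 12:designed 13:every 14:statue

The displaced element is "which lawyer" (word 2).
It is linked across 1 clause boundary (Ø).
It functions as the subject of "wondered", so the gap sits immediately after word 5 ("suspected").
Base order: Nora has suspected which lawyer had wondered if this auditor had designed every statue.

5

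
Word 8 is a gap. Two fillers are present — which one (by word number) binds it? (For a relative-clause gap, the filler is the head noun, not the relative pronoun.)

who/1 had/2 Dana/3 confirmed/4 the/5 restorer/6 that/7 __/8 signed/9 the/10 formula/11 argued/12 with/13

6

The marked gap is inside the relative clause, the subject of "signed".
Its filler is the head noun "restorer" (via "that"), at word 6.
(The other dependency links word 1 to a gap after word 13.)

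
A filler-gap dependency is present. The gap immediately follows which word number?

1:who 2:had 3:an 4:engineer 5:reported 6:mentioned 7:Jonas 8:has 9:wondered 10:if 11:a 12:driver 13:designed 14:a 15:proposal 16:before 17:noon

5

The displaced element is "who" (word 1).
It is linked across 1 clause boundary (Ø).
It functions as the subject of "mentioned", so the gap sits immediately after word 5 ("reported").
Base order: An engineer had reported that who mentioned Jonas has wondered if a driver designed a proposal before noon.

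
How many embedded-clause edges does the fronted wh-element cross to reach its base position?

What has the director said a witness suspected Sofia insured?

"what" is extracted from the object of "insured".
Boundaries crossed, outermost first: [Ø], [Ø] — 2 in total.

2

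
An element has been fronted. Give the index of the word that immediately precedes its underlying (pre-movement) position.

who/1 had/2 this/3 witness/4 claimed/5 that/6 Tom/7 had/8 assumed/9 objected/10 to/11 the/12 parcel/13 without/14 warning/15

The displaced element is "who" (word 1).
It is linked across 2 clause boundaries (that → Ø).
It functions as the subject of "objected", so the gap sits immediately after word 9 ("assumed").
Base order: This witness had claimed that Tom had assumed that who objected to the parcel without warning.

9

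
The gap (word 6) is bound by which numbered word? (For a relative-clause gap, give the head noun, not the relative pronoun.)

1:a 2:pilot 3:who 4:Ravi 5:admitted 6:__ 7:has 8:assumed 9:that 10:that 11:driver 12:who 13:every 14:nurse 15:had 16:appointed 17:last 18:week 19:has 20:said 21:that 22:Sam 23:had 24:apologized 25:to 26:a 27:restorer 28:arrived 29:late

The gap at 6 is the subject of "assumed", inside a relative clause.
The relative pronoun is "who" (word 3); it is bound by the head noun immediately before it.
Its filler is the head noun "pilot", at word 2.

2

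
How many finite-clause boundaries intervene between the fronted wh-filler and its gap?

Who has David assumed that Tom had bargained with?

"who" is extracted from the PP object of "bargained".
Boundaries crossed, outermost first: [that] — 1 in total.

1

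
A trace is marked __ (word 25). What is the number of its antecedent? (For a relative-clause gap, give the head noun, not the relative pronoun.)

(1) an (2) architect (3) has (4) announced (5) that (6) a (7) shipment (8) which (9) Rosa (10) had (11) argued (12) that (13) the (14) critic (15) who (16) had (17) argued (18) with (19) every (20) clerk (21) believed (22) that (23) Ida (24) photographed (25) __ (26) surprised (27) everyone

The gap at 25 is the object of "photographed", inside a relative clause.
The relative pronoun is "which" (word 8); it is bound by the head noun immediately before it.
Its filler is the head noun "shipment", at word 7.

7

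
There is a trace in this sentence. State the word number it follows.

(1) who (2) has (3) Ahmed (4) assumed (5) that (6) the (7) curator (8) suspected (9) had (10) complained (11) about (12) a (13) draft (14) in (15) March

The displaced element is "who" (word 1).
It is linked across 2 clause boundaries (that → Ø).
It functions as the subject of "complained", so the gap sits immediately after word 8 ("suspected").
Base order: Ahmed has assumed that the curator suspected that who had complained about a draft in March.

8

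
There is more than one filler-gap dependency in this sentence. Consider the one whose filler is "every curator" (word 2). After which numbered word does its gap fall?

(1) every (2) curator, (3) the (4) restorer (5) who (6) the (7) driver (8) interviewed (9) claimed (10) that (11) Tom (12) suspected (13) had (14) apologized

The displaced element is "every curator" (word 2).
It is linked across 2 clause boundaries (that → Ø).
It functions as the subject of "apologized", so the gap sits immediately after word 12 ("suspected").
Base order: The restorer who the driver interviewed claimed that Tom suspected every curator had apologized.

12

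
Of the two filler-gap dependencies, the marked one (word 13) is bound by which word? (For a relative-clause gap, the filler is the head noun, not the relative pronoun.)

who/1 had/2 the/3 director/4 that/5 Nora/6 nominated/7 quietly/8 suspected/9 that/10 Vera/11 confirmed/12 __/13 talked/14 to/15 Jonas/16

The marked gap is the subject of "talked".
Its filler is the fronted wh-phrase "who", at word 1.
(The other dependency links word 4 to a gap after word 7.)

1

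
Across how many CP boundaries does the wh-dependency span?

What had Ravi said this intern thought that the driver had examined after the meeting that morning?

"what" is extracted from the object of "examined".
Boundaries crossed, outermost first: [Ø], [that] — 2 in total.

2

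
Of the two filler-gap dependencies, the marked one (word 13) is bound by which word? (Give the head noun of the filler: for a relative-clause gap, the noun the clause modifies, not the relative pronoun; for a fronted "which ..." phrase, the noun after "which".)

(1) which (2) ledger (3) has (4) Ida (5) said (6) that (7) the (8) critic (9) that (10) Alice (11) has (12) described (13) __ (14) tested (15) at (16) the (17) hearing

The marked gap is inside the relative clause, the direct object of "described".
Its filler is the head noun "critic" (via "that"), at word 8.
(The other dependency links word 2 to a gap after word 14.)

8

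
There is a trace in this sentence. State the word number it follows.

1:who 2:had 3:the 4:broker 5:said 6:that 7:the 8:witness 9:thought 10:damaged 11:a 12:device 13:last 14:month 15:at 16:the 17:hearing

9

The displaced element is "who" (word 1).
It is linked across 2 clause boundaries (that → Ø).
It functions as the subject of "damaged", so the gap sits immediately after word 9 ("thought").
Base order: The broker had said that the witness thought who damaged a device last month at the hearing.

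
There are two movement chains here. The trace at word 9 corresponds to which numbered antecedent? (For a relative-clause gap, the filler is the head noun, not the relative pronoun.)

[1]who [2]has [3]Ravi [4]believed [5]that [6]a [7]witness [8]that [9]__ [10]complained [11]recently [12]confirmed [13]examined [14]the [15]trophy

7

The marked gap is inside the relative clause, the subject of "complained".
Its filler is the head noun "witness" (via "that"), at word 7.
(The other dependency links word 1 to a gap after word 12.)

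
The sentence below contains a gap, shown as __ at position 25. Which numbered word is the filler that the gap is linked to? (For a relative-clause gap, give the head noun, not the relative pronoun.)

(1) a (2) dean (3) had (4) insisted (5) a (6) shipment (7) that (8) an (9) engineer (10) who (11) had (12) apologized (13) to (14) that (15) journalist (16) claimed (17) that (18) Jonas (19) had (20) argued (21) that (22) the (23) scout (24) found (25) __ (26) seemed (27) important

6

The gap at 25 is the object of "found", inside a relative clause.
The relative pronoun is "that" (word 7); it is bound by the head noun immediately before it.
Its filler is the head noun "shipment", at word 6.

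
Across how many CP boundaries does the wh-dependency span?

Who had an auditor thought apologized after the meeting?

"who" is extracted from the subject of "apologized".
Boundaries crossed, outermost first: [Ø] — 1 in total.

1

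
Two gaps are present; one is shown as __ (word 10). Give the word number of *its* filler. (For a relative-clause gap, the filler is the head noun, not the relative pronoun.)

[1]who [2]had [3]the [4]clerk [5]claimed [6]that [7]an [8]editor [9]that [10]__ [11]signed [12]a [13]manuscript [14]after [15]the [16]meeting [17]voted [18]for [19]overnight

8

The marked gap is inside the relative clause, the subject of "signed".
Its filler is the head noun "editor" (via "that"), at word 8.
(The other dependency links word 1 to a gap after word 18.)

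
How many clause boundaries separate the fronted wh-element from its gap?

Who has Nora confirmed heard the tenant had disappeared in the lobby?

"who" is extracted from the subject of "heard".
Boundaries crossed, outermost first: [Ø] — 1 in total.

1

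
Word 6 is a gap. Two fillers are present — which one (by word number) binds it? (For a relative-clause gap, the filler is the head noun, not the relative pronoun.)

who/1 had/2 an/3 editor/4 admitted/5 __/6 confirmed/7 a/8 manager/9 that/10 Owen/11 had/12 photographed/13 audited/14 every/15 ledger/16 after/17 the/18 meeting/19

The marked gap is the subject of "confirmed".
Its filler is the fronted wh-phrase "who", at word 1.
(The other dependency links word 9 to a gap after word 13.)

1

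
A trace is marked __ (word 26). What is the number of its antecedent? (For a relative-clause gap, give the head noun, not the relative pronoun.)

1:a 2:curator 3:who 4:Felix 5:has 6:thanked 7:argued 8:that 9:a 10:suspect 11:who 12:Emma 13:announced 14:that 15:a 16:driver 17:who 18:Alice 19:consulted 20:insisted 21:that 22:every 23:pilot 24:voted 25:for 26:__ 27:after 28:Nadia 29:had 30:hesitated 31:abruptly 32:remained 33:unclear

10

The gap at 26 is the prepositional object of "voted", inside a relative clause.
The relative pronoun is "who" (word 11); it is bound by the head noun immediately before it.
Its filler is the head noun "suspect", at word 10.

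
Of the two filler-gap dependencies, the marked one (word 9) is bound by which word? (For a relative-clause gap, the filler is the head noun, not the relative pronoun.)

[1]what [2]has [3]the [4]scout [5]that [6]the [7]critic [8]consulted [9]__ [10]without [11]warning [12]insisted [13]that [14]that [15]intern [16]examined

4

The marked gap is inside the relative clause, the direct object of "consulted".
Its filler is the head noun "scout" (via "that"), at word 4.
(The other dependency links word 1 to a gap after word 16.)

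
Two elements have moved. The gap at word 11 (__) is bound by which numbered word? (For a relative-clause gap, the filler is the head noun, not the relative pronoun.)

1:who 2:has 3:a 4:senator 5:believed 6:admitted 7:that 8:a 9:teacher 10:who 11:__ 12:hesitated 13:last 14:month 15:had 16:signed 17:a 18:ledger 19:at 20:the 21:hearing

The marked gap is inside the relative clause, the subject of "hesitated".
Its filler is the head noun "teacher" (via "who"), at word 9.
(The other dependency links word 1 to a gap after word 5.)

9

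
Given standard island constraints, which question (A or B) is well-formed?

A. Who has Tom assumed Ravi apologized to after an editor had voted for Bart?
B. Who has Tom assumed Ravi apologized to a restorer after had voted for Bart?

In B, the wh-phrase is extracted from inside an adjunct island (introduced by "after"), which blocks movement.
In A, the extraction path crosses only that-complement boundaries, which are transparent.
So A is grammatical.

A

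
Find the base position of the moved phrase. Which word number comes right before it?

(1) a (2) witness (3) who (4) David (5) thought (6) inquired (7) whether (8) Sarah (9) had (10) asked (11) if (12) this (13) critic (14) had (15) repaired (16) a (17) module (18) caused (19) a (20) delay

The displaced element is "a witness" (word 2).
It is linked across 1 clause boundary (Ø).
It functions as the subject of "inquired", so the gap sits immediately after word 5 ("thought").
Base order: David thought that a witness inquired whether Sarah had asked if this critic had repaired a module.

5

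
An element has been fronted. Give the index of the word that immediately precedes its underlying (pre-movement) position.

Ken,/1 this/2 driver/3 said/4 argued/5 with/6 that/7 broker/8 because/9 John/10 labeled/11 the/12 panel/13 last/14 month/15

The displaced element is "Ken" (word 1).
It is linked across 1 clause boundary (Ø).
It functions as the subject of "argued", so the gap sits immediately after word 4 ("said").
Base order: This driver said Ken argued with that broker because John labeled the panel last month.

4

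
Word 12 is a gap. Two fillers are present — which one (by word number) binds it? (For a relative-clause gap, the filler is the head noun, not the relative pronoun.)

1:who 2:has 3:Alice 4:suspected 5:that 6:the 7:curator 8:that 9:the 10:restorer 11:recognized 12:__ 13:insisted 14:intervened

7

The marked gap is inside the relative clause, the direct object of "recognized".
Its filler is the head noun "curator" (via "that"), at word 7.
(The other dependency links word 1 to a gap after word 13.)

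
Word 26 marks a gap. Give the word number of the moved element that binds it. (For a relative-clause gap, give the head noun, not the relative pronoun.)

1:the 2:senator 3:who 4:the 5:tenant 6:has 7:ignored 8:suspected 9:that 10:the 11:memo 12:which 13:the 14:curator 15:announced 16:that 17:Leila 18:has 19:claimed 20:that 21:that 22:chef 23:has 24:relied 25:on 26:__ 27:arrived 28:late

11

The gap at 26 is the prepositional object of "relied", inside a relative clause.
The relative pronoun is "which" (word 12); it is bound by the head noun immediately before it.
Its filler is the head noun "memo", at word 11.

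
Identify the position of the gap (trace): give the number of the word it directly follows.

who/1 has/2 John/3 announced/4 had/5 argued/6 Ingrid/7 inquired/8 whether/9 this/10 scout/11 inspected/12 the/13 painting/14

4

The displaced element is "who" (word 1).
It is linked across 1 clause boundary (Ø).
It functions as the subject of "argued", so the gap sits immediately after word 4 ("announced").
Base order: John has announced that who had argued Ingrid inquired whether this scout inspected the painting.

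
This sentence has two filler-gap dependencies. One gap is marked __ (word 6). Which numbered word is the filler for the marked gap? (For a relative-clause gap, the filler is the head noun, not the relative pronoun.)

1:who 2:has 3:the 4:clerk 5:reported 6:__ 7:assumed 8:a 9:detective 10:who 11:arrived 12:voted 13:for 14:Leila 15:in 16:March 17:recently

1

The marked gap is the subject of "assumed".
Its filler is the fronted wh-phrase "who", at word 1.
(The other dependency links word 9 to a gap after word 10.)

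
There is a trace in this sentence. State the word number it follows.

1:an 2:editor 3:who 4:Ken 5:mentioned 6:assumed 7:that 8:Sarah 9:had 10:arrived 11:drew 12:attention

The displaced element is "an editor" (word 2).
It is linked across 1 clause boundary (Ø).
It functions as the subject of "assumed", so the gap sits immediately after word 5 ("mentioned").
Base order: Ken mentioned that an editor assumed that Sarah had arrived.

5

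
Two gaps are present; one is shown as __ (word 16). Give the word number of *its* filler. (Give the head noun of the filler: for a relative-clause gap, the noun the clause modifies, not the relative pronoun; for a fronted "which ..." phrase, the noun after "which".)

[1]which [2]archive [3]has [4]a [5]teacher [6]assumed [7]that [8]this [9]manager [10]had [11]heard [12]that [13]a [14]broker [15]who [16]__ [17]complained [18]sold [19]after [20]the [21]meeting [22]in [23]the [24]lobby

14

The marked gap is inside the relative clause, the subject of "complained".
Its filler is the head noun "broker" (via "who"), at word 14.
(The other dependency links word 2 to a gap after word 18.)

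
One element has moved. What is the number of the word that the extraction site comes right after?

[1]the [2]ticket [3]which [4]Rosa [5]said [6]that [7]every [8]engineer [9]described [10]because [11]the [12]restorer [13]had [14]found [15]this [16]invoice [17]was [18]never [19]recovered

The displaced element is "the ticket" (word 2).
It is linked across 1 clause boundary (that).
It functions as the direct object of "described", so the gap sits immediately after word 9 ("described").
Base order: Rosa said that every engineer described the ticket because the restorer had found this invoice.

9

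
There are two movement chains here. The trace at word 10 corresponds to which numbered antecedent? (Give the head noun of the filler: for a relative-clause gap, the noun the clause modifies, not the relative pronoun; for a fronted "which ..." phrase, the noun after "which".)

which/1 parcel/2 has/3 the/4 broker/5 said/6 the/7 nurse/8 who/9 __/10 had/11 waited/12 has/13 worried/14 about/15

8

The marked gap is inside the relative clause, the subject of "waited".
Its filler is the head noun "nurse" (via "who"), at word 8.
(The other dependency links word 2 to a gap after word 15.)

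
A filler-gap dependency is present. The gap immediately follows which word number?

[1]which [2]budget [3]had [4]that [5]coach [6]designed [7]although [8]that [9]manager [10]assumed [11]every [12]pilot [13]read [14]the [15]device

The displaced element is "which budget" (word 2).
It functions as the direct object of "designed", so the gap sits immediately after word 6 ("designed").
Base order: That coach had designed which budget although that manager assumed every pilot read the device.

6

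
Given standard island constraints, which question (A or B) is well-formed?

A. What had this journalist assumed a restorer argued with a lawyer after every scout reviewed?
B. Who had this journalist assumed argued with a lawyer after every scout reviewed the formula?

B

In A, the wh-phrase is extracted from inside an adjunct island (introduced by "after"), which blocks movement.
In B, the extraction path crosses only that-complement boundaries, which are transparent.
So B is grammatical.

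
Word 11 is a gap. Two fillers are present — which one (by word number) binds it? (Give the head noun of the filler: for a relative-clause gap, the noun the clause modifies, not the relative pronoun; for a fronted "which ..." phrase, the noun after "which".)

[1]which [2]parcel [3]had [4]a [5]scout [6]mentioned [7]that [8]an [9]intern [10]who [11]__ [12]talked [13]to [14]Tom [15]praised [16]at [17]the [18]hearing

The marked gap is inside the relative clause, the subject of "talked".
Its filler is the head noun "intern" (via "who"), at word 9.
(The other dependency links word 2 to a gap after word 15.)

9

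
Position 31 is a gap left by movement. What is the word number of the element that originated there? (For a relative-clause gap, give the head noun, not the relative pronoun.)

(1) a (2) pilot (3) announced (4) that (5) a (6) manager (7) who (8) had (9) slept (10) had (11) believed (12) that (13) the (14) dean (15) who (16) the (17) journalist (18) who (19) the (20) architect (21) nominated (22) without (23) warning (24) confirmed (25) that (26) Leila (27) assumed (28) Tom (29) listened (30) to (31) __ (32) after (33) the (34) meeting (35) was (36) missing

The gap at 31 is the prepositional object of "listened", inside a relative clause.
The relative pronoun is "who" (word 15); it is bound by the head noun immediately before it.
Its filler is the head noun "dean", at word 14.

14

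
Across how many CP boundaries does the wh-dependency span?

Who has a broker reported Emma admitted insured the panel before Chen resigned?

2

"who" is extracted from the subject of "insured".
Boundaries crossed, outermost first: [Ø], [Ø] — 2 in total.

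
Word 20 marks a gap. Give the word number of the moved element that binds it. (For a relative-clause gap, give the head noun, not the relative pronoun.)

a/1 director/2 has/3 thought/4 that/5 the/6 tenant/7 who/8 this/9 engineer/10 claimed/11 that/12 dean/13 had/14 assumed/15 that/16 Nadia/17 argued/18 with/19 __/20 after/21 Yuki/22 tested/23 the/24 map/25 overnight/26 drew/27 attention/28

The gap at 20 is the prepositional object of "argued", inside a relative clause.
The relative pronoun is "who" (word 8); it is bound by the head noun immediately before it.
Its filler is the head noun "tenant", at word 7.

7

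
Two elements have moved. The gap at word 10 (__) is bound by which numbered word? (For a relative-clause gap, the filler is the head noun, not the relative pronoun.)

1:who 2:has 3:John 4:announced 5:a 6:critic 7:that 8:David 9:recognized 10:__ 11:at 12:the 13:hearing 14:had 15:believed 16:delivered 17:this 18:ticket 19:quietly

6

The marked gap is inside the relative clause, the direct object of "recognized".
Its filler is the head noun "critic" (via "that"), at word 6.
(The other dependency links word 1 to a gap after word 15.)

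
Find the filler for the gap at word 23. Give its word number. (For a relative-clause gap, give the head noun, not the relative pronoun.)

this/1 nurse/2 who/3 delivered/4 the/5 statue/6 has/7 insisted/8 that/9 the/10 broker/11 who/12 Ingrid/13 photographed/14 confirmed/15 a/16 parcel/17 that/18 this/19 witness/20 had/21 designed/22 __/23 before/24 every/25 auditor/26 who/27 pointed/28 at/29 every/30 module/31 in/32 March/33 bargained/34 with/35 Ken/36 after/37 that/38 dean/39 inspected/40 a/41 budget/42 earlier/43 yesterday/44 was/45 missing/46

The gap at 23 is the object of "designed", inside a relative clause.
The relative pronoun is "that" (word 18); it is bound by the head noun immediately before it.
Its filler is the head noun "parcel", at word 17.

17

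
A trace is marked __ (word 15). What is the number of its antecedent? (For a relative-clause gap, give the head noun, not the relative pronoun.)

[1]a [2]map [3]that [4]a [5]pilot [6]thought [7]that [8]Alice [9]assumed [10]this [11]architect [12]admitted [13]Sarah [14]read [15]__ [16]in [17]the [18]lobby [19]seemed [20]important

2

The gap at 15 is the object of "read", inside a relative clause.
The relative pronoun is "that" (word 3); it is bound by the head noun immediately before it.
Its filler is the head noun "map", at word 2.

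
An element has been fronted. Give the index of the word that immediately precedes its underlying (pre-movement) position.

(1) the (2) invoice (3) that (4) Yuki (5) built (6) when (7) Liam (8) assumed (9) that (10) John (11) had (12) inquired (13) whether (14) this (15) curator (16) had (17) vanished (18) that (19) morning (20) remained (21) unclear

5

The displaced element is "the invoice" (word 2).
It functions as the direct object of "built", so the gap sits immediately after word 5 ("built").
Base order: Yuki built the invoice when Liam assumed that John had inquired whether this curator had vanished that morning.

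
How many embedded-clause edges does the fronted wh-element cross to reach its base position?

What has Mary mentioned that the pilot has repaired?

1

"what" is extracted from the object of "repaired".
Boundaries crossed, outermost first: [that] — 1 in total.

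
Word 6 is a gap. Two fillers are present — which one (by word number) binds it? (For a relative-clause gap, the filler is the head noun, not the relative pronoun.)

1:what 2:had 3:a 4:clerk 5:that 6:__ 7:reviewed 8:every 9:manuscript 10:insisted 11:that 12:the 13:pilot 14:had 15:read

4

The marked gap is inside the relative clause, the subject of "reviewed".
Its filler is the head noun "clerk" (via "that"), at word 4.
(The other dependency links word 1 to a gap after word 15.)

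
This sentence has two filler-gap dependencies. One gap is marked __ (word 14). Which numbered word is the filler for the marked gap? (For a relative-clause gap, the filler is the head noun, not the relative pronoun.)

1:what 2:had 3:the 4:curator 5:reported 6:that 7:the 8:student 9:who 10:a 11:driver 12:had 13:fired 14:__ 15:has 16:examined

The marked gap is inside the relative clause, the direct object of "fired".
Its filler is the head noun "student" (via "who"), at word 8.
(The other dependency links word 1 to a gap after word 16.)

8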